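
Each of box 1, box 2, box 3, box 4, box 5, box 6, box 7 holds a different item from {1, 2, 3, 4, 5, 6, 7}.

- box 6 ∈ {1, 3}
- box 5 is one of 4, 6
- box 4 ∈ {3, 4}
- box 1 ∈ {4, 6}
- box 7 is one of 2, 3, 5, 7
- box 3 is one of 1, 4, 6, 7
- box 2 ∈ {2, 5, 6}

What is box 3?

The 2 variables box 1 and box 5 are confined to {4, 6}, which locks those values in; drop them from box 2, box 3, box 4.
That leaves box 4 = 3. Strike 3 from box 6, box 7.
box 6 must be 1 (only option left). Remove 1 from box 3.
So box 3 = 7.

7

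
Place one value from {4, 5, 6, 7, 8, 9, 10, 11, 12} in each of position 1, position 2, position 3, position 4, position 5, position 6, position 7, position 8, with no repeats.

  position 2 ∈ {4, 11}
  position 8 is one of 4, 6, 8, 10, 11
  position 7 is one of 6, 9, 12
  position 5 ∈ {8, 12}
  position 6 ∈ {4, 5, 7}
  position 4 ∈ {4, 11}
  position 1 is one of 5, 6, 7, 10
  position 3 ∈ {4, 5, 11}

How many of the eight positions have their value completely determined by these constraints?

2

position 2 and position 4 share exactly the 2 values {4, 11}; by pigeonhole those values go to them, so strike 4, 11 from position 3, position 6, position 8.
position 3 has just one choice, so position 3 = 5. Remove 5 from position 1, position 6.
That leaves position 6 = 7. Remove 7 from position 1.
Determined: position 3=5, position 6=7. The other positions each still have more than one consistent value. That makes 2.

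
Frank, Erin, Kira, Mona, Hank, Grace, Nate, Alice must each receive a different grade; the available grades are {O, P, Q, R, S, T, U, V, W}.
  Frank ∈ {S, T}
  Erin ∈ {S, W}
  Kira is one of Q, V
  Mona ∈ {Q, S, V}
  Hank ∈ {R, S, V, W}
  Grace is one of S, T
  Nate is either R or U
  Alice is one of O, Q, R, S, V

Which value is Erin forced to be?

W

The 8 variables together cover exactly {O, Q, R, S, T, U, V, W} — 8 values for 8 variables — and O appears only in Alice's list, so Alice = O.
The 7 still-open variables draw from only 7 values {Q, R, S, T, U, V, W}, so each is used; only Nate can be U, hence Nate = U.
Among the 6 still-open variables, R fits only Hank (and all 6 values in {Q, R, S, T, V, W} must be used), so Hank = R.
The 5 still-open variables together cover exactly {Q, S, T, V, W} — 5 values for 5 variables — and W appears only in Erin's list, so Erin = W.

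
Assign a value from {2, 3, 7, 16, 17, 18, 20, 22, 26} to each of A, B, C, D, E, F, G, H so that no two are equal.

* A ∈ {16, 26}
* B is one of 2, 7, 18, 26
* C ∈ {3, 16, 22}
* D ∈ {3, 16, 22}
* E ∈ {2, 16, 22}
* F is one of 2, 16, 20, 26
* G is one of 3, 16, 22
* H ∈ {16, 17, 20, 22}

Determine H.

C, D, G share exactly the 3 values {3, 16, 22}; by pigeonhole those values go to them, so strike 3, 16, 22 from A, E, F, H.
A has just one choice, so A = 26. Strike 26 from B, F.
E must be 2 (only option left). Eliminate 2 elsewhere: B, F.
F's domain is down to {20}, so F = 20. Eliminate 20 elsewhere: H.
So H = 17.

17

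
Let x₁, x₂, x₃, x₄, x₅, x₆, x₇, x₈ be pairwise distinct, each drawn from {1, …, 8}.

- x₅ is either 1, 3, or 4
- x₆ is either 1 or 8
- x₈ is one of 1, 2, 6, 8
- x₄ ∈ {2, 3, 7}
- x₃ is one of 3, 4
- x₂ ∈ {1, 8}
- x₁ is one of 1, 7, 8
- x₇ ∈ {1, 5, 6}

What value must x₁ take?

7

Among the 8 variables, 5 fits only x₇ (and all 8 values in {1, 2, 3, 4, 5, 6, 7, 8} must be used), so x₇ = 5.
The 7 still-open variables together cover exactly {1, 2, 3, 4, 6, 7, 8} — 7 values for 7 variables — and 6 appears only in x₈'s list, so x₈ = 6.
The 6 still-open variables draw from only 6 values {1, 2, 3, 4, 7, 8}, so each is used; only x₄ can be 2, hence x₄ = 2.
Among the 5 still-open variables, 7 fits only x₁ (and all 5 values in {1, 3, 4, 7, 8} must be used), so x₁ = 7.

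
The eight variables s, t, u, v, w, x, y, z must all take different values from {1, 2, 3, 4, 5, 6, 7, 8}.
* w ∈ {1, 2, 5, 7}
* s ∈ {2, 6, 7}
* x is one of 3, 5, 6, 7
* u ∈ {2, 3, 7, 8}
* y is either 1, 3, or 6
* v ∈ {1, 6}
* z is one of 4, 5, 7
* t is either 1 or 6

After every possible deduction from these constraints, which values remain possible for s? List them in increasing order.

The 8 variables together cover exactly {1, 2, 3, 4, 5, 6, 7, 8} — 8 values for 8 variables — and 4 appears only in z's list, so z = 4.
The 7 still-open variables together cover exactly {1, 2, 3, 5, 6, 7, 8} — 7 values for 7 variables — and 8 appears only in u's list, so u = 8.
The 2 variables t and v are confined to {1, 6}, which locks those values in; drop them from s, w, x, y.
y's domain is down to {3}, so y = 3. Eliminate 3 elsewhere: x.
No further eliminations apply; s can still be any of 2, 7.

2, 7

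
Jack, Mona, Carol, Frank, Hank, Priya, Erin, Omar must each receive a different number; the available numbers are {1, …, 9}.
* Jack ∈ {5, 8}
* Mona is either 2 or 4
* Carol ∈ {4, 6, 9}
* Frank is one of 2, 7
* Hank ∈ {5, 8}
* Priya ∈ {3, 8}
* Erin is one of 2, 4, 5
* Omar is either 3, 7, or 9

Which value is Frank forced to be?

Among the 8 variables, 6 fits only Carol (and all 8 values in {2, 3, 4, 5, 6, 7, 8, 9} must be used), so Carol = 6.
The 7 still-open variables draw from only 7 values {2, 3, 4, 5, 7, 8, 9}, so each is used; only Omar can be 9, hence Omar = 9.
Among the 6 still-open variables, 3 fits only Priya (and all 6 values in {2, 3, 4, 5, 7, 8} must be used), so Priya = 3.
Among the 5 still-open variables, 7 fits only Frank (and all 5 values in {2, 4, 5, 7, 8} must be used), so Frank = 7.

7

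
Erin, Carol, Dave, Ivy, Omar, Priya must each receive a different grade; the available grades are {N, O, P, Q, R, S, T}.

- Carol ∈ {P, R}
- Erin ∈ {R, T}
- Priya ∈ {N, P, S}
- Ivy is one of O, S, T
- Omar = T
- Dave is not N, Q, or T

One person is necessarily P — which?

Omar's domain is down to {T}, so Omar = T. Eliminate T elsewhere: Erin, Ivy.
Erin's domain is down to {R}, so Erin = R. Remove R from Carol, Dave.
So P goes to Carol.

Carol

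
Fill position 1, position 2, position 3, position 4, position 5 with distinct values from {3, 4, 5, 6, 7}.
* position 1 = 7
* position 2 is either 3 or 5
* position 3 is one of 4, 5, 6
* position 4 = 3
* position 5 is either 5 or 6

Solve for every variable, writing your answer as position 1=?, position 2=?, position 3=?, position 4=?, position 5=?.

position 1=7, position 2=5, position 3=4, position 4=3, position 5=6

position 1 must be 7 (only option left).
position 4 must be 3 (only option left). Strike 3 from position 2.
position 2 must be 5 (only option left). Eliminate 5 elsewhere: position 3, position 5.
position 5 must be 6 (only option left). Remove 6 from position 3.
position 3 must be 4 (only option left).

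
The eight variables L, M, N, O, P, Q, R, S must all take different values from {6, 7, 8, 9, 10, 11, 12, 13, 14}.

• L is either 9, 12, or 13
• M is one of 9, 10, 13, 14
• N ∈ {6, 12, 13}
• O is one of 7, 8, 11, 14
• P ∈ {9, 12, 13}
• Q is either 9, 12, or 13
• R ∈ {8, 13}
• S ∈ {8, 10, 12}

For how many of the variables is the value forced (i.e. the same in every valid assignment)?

L, P, Q share exactly the 3 values {9, 12, 13}; by pigeonhole those values go to them, so strike 9, 12, 13 from M, N, R, S.
That leaves N = 6.
R's domain is down to {8}, so R = 8. Eliminate 8 elsewhere: O, S.
S's domain is down to {10}, so S = 10. Strike 10 from M.
M's domain is down to {14}, so M = 14. Strike 14 from O.
Determined: M=14, N=6, R=8, S=10. The other variables each still have more than one consistent value. That makes 4.

4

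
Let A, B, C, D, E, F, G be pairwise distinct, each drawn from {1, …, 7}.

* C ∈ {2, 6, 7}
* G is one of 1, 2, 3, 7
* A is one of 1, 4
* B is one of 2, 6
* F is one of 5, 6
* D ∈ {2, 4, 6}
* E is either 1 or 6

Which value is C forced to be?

7

The 7 variables draw from only 7 values {1, 2, 3, 4, 5, 6, 7}, so each is used; only G can be 3, hence G = 3.
The 6 still-open variables together cover exactly {1, 2, 4, 5, 6, 7} — 6 values for 6 variables — and 5 appears only in F's list, so F = 5.
Among the 5 still-open variables, 7 fits only C (and all 5 values in {1, 2, 4, 6, 7} must be used), so C = 7.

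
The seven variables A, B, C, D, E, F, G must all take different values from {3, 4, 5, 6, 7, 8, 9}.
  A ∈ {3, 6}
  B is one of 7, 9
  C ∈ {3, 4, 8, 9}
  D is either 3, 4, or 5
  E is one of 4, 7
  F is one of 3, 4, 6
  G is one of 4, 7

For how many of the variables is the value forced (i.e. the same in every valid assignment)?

3

Among the 7 variables, 5 fits only D (and all 7 values in {3, 4, 5, 6, 7, 8, 9} must be used), so D = 5.
Among the 6 still-open variables, 8 fits only C (and all 6 values in {3, 4, 6, 7, 8, 9} must be used), so C = 8.
Among the 5 still-open variables, 9 fits only B (and all 5 values in {3, 4, 6, 7, 9} must be used), so B = 9.
E and G between them cover only {4, 7} — a naked pair. Remove those values from F.
Determined: B=9, C=8, D=5. The other variables each still have more than one consistent value. That makes 3.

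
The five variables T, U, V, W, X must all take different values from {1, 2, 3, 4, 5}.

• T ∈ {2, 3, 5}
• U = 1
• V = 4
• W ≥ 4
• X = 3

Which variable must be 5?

U's domain is down to {1}, so U = 1.
V's domain is down to {4}, so V = 4. Eliminate 4 elsewhere: W.
So 5 goes to W.

W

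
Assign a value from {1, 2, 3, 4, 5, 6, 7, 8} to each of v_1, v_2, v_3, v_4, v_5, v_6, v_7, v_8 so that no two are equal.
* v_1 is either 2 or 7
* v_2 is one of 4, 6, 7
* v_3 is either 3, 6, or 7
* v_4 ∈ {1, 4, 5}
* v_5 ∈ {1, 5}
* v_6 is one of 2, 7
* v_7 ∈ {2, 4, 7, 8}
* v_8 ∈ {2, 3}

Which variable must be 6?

The 8 variables together cover exactly {1, 2, 3, 4, 5, 6, 7, 8} — 8 values for 8 variables — and 8 appears only in v_7's list, so v_7 = 8.
The 2 variables v_1 and v_6 are confined to {2, 7}, which locks those values in; drop them from v_2, v_3, v_8.
That leaves v_8 = 3. Remove 3 from v_3.
So 6 goes to v_3.

v_3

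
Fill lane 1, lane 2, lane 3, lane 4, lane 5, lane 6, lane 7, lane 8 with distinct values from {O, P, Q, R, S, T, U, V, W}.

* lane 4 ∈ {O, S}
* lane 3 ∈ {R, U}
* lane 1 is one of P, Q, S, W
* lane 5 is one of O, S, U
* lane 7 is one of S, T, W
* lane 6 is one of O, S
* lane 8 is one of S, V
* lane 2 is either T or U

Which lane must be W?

lane 4 and lane 6 between them cover only {O, S} — a naked pair. Remove those values from lane 1, lane 5, lane 7, lane 8.
lane 5's domain is down to {U}, so lane 5 = U. Eliminate U elsewhere: lane 2, lane 3.
That leaves lane 8 = V.
lane 2's domain is down to {T}, so lane 2 = T. So lane 7 can't be T.
So W goes to lane 7.

lane 7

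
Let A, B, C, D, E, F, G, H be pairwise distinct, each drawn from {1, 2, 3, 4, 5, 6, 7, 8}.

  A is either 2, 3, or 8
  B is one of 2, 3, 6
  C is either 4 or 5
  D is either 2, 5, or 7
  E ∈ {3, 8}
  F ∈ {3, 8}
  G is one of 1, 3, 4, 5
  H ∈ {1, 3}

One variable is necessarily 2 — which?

Among the 8 variables, 6 fits only B (and all 8 values in {1, 2, 3, 4, 5, 6, 7, 8} must be used), so B = 6.
Among the 7 still-open variables, 7 fits only D (and all 7 values in {1, 2, 3, 4, 5, 7, 8} must be used), so D = 7.
Among the 6 still-open variables, 2 fits only A (and all 6 values in {1, 2, 3, 4, 5, 8} must be used), so A = 2.

A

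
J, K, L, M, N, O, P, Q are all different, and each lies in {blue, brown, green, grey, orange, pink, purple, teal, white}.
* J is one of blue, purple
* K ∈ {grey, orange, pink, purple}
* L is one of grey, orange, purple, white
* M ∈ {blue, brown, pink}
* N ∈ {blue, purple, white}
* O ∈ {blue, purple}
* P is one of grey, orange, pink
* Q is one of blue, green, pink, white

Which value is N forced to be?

The 8 variables together cover exactly {blue, brown, green, grey, orange, pink, purple, white} — 8 values for 8 variables — and brown appears only in M's list, so M = brown.
Among the 7 still-open variables, green fits only Q (and all 7 values in {blue, green, grey, orange, pink, purple, white} must be used), so Q = green.
The 2 variables J and O are confined to {blue, purple}, which locks those values in; drop them from K, L, N.
So N = white.

white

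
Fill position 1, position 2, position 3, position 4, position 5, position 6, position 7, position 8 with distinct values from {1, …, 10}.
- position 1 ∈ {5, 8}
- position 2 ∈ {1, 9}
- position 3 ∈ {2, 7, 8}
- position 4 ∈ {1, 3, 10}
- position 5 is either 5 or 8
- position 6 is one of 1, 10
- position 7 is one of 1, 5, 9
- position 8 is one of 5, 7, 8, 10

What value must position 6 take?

The 8 variables together cover exactly {1, 2, 3, 5, 7, 8, 9, 10} — 8 values for 8 variables — and 2 appears only in position 3's list, so position 3 = 2.
The 7 still-open variables draw from only 7 values {1, 3, 5, 7, 8, 9, 10}, so each is used; only position 4 can be 3, hence position 4 = 3.
The 6 still-open variables together cover exactly {1, 5, 7, 8, 9, 10} — 6 values for 6 variables — and 7 appears only in position 8's list, so position 8 = 7.
Among the 5 still-open variables, 10 fits only position 6 (and all 5 values in {1, 5, 8, 9, 10} must be used), so position 6 = 10.

10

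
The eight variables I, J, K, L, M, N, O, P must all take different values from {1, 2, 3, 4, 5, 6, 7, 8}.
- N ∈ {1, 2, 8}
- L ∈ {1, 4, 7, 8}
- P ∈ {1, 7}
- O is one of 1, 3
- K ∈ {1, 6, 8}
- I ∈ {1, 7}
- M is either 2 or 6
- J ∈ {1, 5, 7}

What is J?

The 8 variables draw from only 8 values {1, 2, 3, 4, 5, 6, 7, 8}, so each is used; only O can be 3, hence O = 3.
The 7 still-open variables together cover exactly {1, 2, 4, 5, 6, 7, 8} — 7 values for 7 variables — and 4 appears only in L's list, so L = 4.
The 6 still-open variables draw from only 6 values {1, 2, 5, 6, 7, 8}, so each is used; only J can be 5, hence J = 5.

5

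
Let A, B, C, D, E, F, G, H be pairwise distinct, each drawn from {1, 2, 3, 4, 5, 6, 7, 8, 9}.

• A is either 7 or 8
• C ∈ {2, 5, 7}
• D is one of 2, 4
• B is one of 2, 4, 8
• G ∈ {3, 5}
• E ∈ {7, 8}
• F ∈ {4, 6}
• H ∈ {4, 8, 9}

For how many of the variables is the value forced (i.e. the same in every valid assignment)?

The 8 variables together cover exactly {2, 3, 4, 5, 6, 7, 8, 9} — 8 values for 8 variables — and 3 appears only in G's list, so G = 3.
The 7 still-open variables draw from only 7 values {2, 4, 5, 6, 7, 8, 9}, so each is used; only C can be 5, hence C = 5.
Among the 6 still-open variables, 6 fits only F (and all 6 values in {2, 4, 6, 7, 8, 9} must be used), so F = 6.
The 5 still-open variables together cover exactly {2, 4, 7, 8, 9} — 5 values for 5 variables — and 9 appears only in H's list, so H = 9.
The 2 variables A and E are confined to {7, 8}, which locks those values in; drop them from B.
Determined: C=5, F=6, G=3, H=9. The other variables each still have more than one consistent value. That makes 4.

4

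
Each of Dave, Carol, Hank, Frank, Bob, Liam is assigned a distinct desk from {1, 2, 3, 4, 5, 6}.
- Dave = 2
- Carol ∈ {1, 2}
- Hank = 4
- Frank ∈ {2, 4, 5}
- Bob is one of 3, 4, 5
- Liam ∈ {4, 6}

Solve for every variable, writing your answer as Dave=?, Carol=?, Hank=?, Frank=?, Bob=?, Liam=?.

Dave has just one choice, so Dave = 2. Eliminate 2 elsewhere: Carol, Frank.
That leaves Carol = 1.
Hank has just one choice, so Hank = 4. Eliminate 4 elsewhere: Frank, Bob, Liam.
Frank has just one choice, so Frank = 5. So Bob can't be 5.
Bob has just one choice, so Bob = 3.
Liam must be 6 (only option left).

Dave=2, Carol=1, Hank=4, Frank=5, Bob=3, Liam=6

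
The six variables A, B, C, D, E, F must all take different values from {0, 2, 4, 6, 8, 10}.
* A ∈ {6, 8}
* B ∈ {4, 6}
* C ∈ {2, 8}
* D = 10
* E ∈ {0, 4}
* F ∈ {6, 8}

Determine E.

0

D's domain is down to {10}, so D = 10.
The 5 still-open variables draw from only 5 values {0, 2, 4, 6, 8}, so each is used; only E can be 0, hence E = 0.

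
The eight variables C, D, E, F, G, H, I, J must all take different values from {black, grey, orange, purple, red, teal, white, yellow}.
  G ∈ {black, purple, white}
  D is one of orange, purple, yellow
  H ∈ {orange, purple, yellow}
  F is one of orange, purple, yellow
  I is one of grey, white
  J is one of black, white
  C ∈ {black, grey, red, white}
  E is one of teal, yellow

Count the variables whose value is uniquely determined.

The 8 variables together cover exactly {black, grey, orange, purple, red, teal, white, yellow} — 8 values for 8 variables — and red appears only in C's list, so C = red.
Among the 7 still-open variables, grey fits only I (and all 7 values in {black, grey, orange, purple, teal, white, yellow} must be used), so I = grey.
Among the 6 still-open variables, teal fits only E (and all 6 values in {black, orange, purple, teal, white, yellow} must be used), so E = teal.
D, F, H share exactly the 3 values {orange, purple, yellow}; by pigeonhole those values go to them, so strike orange, purple, yellow from G.
Determined: C=red, E=teal, I=grey. The other variables each still have more than one consistent value. That makes 3.

3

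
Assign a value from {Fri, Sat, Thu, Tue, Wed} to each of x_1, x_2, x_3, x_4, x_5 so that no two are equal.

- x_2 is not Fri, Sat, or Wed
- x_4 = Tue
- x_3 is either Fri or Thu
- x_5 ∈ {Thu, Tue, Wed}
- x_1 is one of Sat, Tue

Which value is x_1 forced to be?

x_4 must be Tue (only option left). So x_1, x_2, x_5 can't be Tue.
So x_1 = Sat.

Sat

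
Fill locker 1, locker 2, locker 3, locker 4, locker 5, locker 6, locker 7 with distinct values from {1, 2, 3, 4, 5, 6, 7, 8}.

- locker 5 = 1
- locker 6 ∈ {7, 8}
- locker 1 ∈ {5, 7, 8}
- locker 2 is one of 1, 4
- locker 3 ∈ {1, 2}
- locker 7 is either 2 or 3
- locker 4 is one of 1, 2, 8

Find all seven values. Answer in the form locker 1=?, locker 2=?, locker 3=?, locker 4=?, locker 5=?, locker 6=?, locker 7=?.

locker 5's domain is down to {1}, so locker 5 = 1. Remove 1 from locker 2, locker 3, locker 4.
locker 2 has just one choice, so locker 2 = 4.
locker 3 has just one choice, so locker 3 = 2. Remove 2 from locker 4, locker 7.
That leaves locker 4 = 8. So locker 1, locker 6 can't be 8.
That leaves locker 6 = 7. Remove 7 from locker 1.
locker 7's domain is down to {3}, so locker 7 = 3.
locker 1 has just one choice, so locker 1 = 5.

locker 1=5, locker 2=4, locker 3=2, locker 4=8, locker 5=1, locker 6=7, locker 7=3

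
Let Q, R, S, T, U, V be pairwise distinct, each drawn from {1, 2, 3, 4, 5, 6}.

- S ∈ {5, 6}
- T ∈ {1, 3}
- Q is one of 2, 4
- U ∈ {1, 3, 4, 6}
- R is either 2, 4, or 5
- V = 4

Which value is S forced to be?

V must be 4 (only option left). So Q, R, U can't be 4.
Q must be 2 (only option left). Strike 2 from R.
R has just one choice, so R = 5. So S can't be 5.
So S = 6.

6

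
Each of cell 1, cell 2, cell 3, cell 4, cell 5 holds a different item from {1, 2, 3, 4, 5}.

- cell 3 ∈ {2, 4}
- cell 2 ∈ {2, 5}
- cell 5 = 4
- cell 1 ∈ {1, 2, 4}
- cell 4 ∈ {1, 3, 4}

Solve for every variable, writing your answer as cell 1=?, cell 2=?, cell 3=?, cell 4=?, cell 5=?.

cell 1=1, cell 2=5, cell 3=2, cell 4=3, cell 5=4

cell 5 must be 4 (only option left). So cell 1, cell 3, cell 4 can't be 4.
cell 3's domain is down to {2}, so cell 3 = 2. Strike 2 from cell 1, cell 2.
That leaves cell 1 = 1. So cell 4 can't be 1.
cell 2 must be 5 (only option left).
cell 4's domain is down to {3}, so cell 4 = 3.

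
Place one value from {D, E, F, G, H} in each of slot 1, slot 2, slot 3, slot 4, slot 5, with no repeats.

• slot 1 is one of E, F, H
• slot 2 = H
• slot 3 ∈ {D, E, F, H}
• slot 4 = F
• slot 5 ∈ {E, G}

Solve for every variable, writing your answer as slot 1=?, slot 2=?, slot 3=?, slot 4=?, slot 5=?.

slot 1=E, slot 2=H, slot 3=D, slot 4=F, slot 5=G

slot 2's domain is down to {H}, so slot 2 = H. Remove H from slot 1, slot 3.
slot 4 has just one choice, so slot 4 = F. Eliminate F elsewhere: slot 1, slot 3.
slot 1 must be E (only option left). Remove E from slot 3, slot 5.
slot 3 has just one choice, so slot 3 = D.
slot 5's domain is down to {G}, so slot 5 = G.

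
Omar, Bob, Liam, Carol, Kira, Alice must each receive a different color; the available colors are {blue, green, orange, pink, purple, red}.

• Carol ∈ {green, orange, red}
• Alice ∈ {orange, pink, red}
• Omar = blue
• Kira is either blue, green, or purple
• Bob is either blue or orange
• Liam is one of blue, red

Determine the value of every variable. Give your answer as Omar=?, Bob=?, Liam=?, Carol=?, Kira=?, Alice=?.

Omar=blue, Bob=orange, Liam=red, Carol=green, Kira=purple, Alice=pink

Omar's domain is down to {blue}, so Omar = blue. Strike blue from Bob, Liam, Kira.
Bob has just one choice, so Bob = orange. Eliminate orange elsewhere: Carol, Alice.
Liam must be red (only option left). Eliminate red elsewhere: Carol, Alice.
That leaves Carol = green. Strike green from Kira.
Kira has just one choice, so Kira = purple.
Alice must be pink (only option left).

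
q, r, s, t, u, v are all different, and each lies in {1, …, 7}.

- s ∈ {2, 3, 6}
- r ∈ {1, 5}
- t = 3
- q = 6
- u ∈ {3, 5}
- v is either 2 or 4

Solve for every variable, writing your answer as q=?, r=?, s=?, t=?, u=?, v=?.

q=6, r=1, s=2, t=3, u=5, v=4

q's domain is down to {6}, so q = 6. So s can't be 6.
t must be 3 (only option left). So s, u can't be 3.
That leaves u = 5. Strike 5 from r.
r's domain is down to {1}, so r = 1.
That leaves s = 2. Strike 2 from v.
That leaves v = 4.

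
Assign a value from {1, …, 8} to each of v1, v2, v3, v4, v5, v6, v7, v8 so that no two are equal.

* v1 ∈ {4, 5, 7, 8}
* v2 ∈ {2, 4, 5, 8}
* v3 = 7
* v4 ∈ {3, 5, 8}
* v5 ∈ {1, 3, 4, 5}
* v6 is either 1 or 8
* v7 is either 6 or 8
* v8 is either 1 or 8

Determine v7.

6

v3 must be 7 (only option left). Remove 7 from v1.
The 7 still-open variables draw from only 7 values {1, 2, 3, 4, 5, 6, 8}, so each is used; only v2 can be 2, hence v2 = 2.
The 6 still-open variables together cover exactly {1, 3, 4, 5, 6, 8} — 6 values for 6 variables — and 6 appears only in v7's list, so v7 = 6.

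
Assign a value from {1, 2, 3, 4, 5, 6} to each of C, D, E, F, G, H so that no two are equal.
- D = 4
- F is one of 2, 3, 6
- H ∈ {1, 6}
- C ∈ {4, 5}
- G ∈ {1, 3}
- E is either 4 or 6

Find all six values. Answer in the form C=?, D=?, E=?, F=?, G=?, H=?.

C=5, D=4, E=6, F=2, G=3, H=1

D must be 4 (only option left). Strike 4 from C, E.
E's domain is down to {6}, so E = 6. So F, H can't be 6.
H's domain is down to {1}, so H = 1. Remove 1 from G.
C's domain is down to {5}, so C = 5.
That leaves G = 3. So F can't be 3.
F has just one choice, so F = 2.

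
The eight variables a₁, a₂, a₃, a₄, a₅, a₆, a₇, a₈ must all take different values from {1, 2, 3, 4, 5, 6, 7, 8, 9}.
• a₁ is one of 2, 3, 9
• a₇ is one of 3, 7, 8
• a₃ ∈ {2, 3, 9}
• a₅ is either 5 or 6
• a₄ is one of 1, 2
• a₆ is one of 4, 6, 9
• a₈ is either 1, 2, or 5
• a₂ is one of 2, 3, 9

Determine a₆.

4

a₁, a₂, a₃ between them cover only {2, 3, 9} — a naked triple. Remove those values from a₄, a₆, a₇, a₈.
That leaves a₄ = 1. Eliminate 1 elsewhere: a₈.
a₈'s domain is down to {5}, so a₈ = 5. Remove 5 from a₅.
a₅'s domain is down to {6}, so a₅ = 6. Remove 6 from a₆.
So a₆ = 4.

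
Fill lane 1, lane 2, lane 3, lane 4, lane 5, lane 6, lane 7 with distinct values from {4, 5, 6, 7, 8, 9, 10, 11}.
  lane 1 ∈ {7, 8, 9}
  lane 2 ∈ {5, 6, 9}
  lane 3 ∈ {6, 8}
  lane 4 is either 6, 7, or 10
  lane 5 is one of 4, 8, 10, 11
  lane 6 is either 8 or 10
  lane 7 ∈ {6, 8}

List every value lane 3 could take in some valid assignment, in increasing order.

The 2 variables lane 3 and lane 7 are confined to {6, 8}, which locks those values in; drop them from lane 1, lane 2, lane 4, lane 5, lane 6.
lane 6 has just one choice, so lane 6 = 10. So lane 4, lane 5 can't be 10.
lane 4 has just one choice, so lane 4 = 7. So lane 1 can't be 7.
lane 1 has just one choice, so lane 1 = 9. Eliminate 9 elsewhere: lane 2.
lane 2 has just one choice, so lane 2 = 5.
No further eliminations apply; lane 3 can still be any of 6, 8.

6, 8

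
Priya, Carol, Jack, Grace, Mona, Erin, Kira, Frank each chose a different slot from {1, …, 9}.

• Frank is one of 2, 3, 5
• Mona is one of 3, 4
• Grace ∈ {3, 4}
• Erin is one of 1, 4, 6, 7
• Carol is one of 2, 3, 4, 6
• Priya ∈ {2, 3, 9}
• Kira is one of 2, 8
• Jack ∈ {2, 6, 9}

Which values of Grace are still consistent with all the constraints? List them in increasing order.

3, 4

The 2 variables Grace and Mona are confined to {3, 4}, which locks those values in; drop them from Priya, Carol, Erin, Frank.
Priya, Carol, Jack between them cover only {2, 6, 9} — a naked triple. Remove those values from Erin, Kira, Frank.
Kira's domain is down to {8}, so Kira = 8.
Frank must be 5 (only option left).
No further eliminations apply; Grace can still be any of 3, 4.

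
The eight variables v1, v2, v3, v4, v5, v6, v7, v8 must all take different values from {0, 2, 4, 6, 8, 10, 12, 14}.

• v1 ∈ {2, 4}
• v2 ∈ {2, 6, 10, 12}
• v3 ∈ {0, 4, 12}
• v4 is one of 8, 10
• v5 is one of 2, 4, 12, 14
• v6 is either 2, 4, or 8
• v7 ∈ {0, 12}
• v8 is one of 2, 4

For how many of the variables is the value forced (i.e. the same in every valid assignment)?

4

The 8 variables together cover exactly {0, 2, 4, 6, 8, 10, 12, 14} — 8 values for 8 variables — and 6 appears only in v2's list, so v2 = 6.
The 7 still-open variables draw from only 7 values {0, 2, 4, 8, 10, 12, 14}, so each is used; only v4 can be 10, hence v4 = 10.
The 6 still-open variables together cover exactly {0, 2, 4, 8, 12, 14} — 6 values for 6 variables — and 8 appears only in v6's list, so v6 = 8.
The 5 still-open variables together cover exactly {0, 2, 4, 12, 14} — 5 values for 5 variables — and 14 appears only in v5's list, so v5 = 14.
The 2 variables v1 and v8 are confined to {2, 4}, which locks those values in; drop them from v3.
Determined: v2=6, v4=10, v5=14, v6=8. The other variables each still have more than one consistent value. That makes 4.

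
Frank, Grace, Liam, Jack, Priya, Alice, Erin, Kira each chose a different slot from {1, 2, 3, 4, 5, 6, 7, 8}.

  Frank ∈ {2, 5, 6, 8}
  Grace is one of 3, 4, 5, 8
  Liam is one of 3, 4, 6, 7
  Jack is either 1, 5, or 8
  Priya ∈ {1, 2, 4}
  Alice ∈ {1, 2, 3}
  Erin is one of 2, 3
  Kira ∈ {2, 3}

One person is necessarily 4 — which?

Priya

Among the 8 variables, 7 fits only Liam (and all 8 values in {1, 2, 3, 4, 5, 6, 7, 8} must be used), so Liam = 7.
The 7 still-open variables together cover exactly {1, 2, 3, 4, 5, 6, 8} — 7 values for 7 variables — and 6 appears only in Frank's list, so Frank = 6.
Erin and Kira between them cover only {2, 3} — a naked pair. Remove those values from Grace, Priya, Alice.
Alice has just one choice, so Alice = 1. So Jack, Priya can't be 1.
So 4 goes to Priya.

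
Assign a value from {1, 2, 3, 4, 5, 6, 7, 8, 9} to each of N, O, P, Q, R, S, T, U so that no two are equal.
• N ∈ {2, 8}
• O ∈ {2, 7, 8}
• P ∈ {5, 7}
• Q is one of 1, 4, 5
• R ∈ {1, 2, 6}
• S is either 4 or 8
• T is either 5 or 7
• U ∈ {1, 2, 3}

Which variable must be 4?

S

The 8 variables draw from only 8 values {1, 2, 3, 4, 5, 6, 7, 8}, so each is used; only U can be 3, hence U = 3.
The 7 still-open variables together cover exactly {1, 2, 4, 5, 6, 7, 8} — 7 values for 7 variables — and 6 appears only in R's list, so R = 6.
Among the 6 still-open variables, 1 fits only Q (and all 6 values in {1, 2, 4, 5, 7, 8} must be used), so Q = 1.
The 5 still-open variables draw from only 5 values {2, 4, 5, 7, 8}, so each is used; only S can be 4, hence S = 4.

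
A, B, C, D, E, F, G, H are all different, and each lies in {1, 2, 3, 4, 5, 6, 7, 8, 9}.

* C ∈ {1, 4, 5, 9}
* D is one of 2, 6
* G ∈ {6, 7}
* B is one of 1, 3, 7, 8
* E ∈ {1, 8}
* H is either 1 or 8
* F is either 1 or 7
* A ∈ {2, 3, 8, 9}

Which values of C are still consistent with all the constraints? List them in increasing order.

E and H share exactly the 2 values {1, 8}; by pigeonhole those values go to them, so strike 1, 8 from A, B, C, F.
F must be 7 (only option left). So B, G can't be 7.
That leaves G = 6. Remove 6 from D.
B has just one choice, so B = 3. Strike 3 from A.
D's domain is down to {2}, so D = 2. Eliminate 2 elsewhere: A.
A has just one choice, so A = 9. Remove 9 from C.
No further eliminations apply; C can still be any of 4, 5.

4, 5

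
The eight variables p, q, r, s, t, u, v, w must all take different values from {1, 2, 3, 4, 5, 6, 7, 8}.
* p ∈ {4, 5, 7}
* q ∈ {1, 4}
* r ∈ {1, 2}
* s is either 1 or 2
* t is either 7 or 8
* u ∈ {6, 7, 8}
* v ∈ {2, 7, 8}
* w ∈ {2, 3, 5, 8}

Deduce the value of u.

6

Among the 8 variables, 3 fits only w (and all 8 values in {1, 2, 3, 4, 5, 6, 7, 8} must be used), so w = 3.
Among the 7 still-open variables, 5 fits only p (and all 7 values in {1, 2, 4, 5, 6, 7, 8} must be used), so p = 5.
The 6 still-open variables draw from only 6 values {1, 2, 4, 6, 7, 8}, so each is used; only q can be 4, hence q = 4.
Among the 5 still-open variables, 6 fits only u (and all 5 values in {1, 2, 6, 7, 8} must be used), so u = 6.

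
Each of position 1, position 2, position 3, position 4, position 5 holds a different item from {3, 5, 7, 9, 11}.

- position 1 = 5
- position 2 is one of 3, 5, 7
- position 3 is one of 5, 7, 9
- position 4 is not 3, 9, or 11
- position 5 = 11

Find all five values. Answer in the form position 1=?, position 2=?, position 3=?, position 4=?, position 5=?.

position 1 has just one choice, so position 1 = 5. Strike 5 from position 2, position 3, position 4.
position 4 must be 7 (only option left). Remove 7 from position 2, position 3.
That leaves position 5 = 11.
position 2's domain is down to {3}, so position 2 = 3.
position 3 must be 9 (only option left).

position 1=5, position 2=3, position 3=9, position 4=7, position 5=11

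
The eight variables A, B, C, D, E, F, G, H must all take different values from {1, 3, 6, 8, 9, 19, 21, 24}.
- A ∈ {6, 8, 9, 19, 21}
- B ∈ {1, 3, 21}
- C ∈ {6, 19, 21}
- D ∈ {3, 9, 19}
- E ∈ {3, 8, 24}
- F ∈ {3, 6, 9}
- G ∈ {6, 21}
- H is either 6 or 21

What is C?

19

Among the 8 variables, 1 fits only B (and all 8 values in {1, 3, 6, 8, 9, 19, 21, 24} must be used), so B = 1.
Among the 7 still-open variables, 24 fits only E (and all 7 values in {3, 6, 8, 9, 19, 21, 24} must be used), so E = 24.
The 6 still-open variables together cover exactly {3, 6, 8, 9, 19, 21} — 6 values for 6 variables — and 8 appears only in A's list, so A = 8.
G and H share exactly the 2 values {6, 21}; by pigeonhole those values go to them, so strike 6, 21 from C, F.
So C = 19.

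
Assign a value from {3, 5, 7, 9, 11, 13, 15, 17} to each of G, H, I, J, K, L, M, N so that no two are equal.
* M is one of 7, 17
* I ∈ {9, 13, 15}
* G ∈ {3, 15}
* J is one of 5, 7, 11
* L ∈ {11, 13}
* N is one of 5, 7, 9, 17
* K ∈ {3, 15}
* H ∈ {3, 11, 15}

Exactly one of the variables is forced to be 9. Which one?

I

G and K between them cover only {3, 15} — a naked pair. Remove those values from H, I.
That leaves H = 11. So J, L can't be 11.
L has just one choice, so L = 13. Strike 13 from I.
So 9 goes to I.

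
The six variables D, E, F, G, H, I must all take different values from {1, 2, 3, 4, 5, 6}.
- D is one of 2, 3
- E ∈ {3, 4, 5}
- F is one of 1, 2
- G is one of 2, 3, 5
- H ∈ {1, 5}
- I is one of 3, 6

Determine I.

The 6 variables draw from only 6 values {1, 2, 3, 4, 5, 6}, so each is used; only E can be 4, hence E = 4.
Among the 5 still-open variables, 6 fits only I (and all 5 values in {1, 2, 3, 5, 6} must be used), so I = 6.

6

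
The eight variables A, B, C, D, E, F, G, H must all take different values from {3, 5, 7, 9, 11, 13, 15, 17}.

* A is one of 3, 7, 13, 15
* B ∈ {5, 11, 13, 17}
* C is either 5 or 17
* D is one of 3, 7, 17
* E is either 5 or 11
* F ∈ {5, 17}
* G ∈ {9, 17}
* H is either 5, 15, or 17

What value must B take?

13

The 8 variables together cover exactly {3, 5, 7, 9, 11, 13, 15, 17} — 8 values for 8 variables — and 9 appears only in G's list, so G = 9.
C and F between them cover only {5, 17} — a naked pair. Remove those values from B, D, E, H.
E has just one choice, so E = 11. Remove 11 from B.
So B = 13.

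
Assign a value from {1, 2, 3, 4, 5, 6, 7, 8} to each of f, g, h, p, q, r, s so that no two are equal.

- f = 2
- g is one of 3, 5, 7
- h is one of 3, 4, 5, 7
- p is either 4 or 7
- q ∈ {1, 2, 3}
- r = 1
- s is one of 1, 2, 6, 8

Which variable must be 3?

q

f must be 2 (only option left). Strike 2 from q, s.
r has just one choice, so r = 1. Eliminate 1 elsewhere: q, s.
So 3 goes to q.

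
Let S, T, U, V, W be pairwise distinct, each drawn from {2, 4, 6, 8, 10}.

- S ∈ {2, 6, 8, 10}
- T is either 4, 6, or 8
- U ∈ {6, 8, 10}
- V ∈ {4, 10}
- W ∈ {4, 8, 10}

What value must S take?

Among the 5 variables, 2 fits only S (and all 5 values in {2, 4, 6, 8, 10} must be used), so S = 2.

2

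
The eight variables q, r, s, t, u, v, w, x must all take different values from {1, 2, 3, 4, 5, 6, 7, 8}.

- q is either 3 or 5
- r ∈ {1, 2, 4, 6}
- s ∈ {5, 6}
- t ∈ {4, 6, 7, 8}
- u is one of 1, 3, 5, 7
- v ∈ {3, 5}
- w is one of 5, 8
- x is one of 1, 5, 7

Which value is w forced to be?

The 8 variables draw from only 8 values {1, 2, 3, 4, 5, 6, 7, 8}, so each is used; only r can be 2, hence r = 2.
The 7 still-open variables together cover exactly {1, 3, 4, 5, 6, 7, 8} — 7 values for 7 variables — and 4 appears only in t's list, so t = 4.
Among the 6 still-open variables, 6 fits only s (and all 6 values in {1, 3, 5, 6, 7, 8} must be used), so s = 6.
Among the 5 still-open variables, 8 fits only w (and all 5 values in {1, 3, 5, 7, 8} must be used), so w = 8.

8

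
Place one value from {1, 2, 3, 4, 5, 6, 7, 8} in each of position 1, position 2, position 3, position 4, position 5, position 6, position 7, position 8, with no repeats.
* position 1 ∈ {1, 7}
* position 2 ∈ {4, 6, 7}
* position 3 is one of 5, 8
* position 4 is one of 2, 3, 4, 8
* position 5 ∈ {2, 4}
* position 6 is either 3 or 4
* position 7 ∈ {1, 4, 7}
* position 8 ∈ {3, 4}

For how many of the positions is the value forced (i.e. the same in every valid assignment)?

Among the 8 variables, 5 fits only position 3 (and all 8 values in {1, 2, 3, 4, 5, 6, 7, 8} must be used), so position 3 = 5.
Among the 7 still-open variables, 6 fits only position 2 (and all 7 values in {1, 2, 3, 4, 6, 7, 8} must be used), so position 2 = 6.
Among the 6 still-open variables, 8 fits only position 4 (and all 6 values in {1, 2, 3, 4, 7, 8} must be used), so position 4 = 8.
The 5 still-open variables draw from only 5 values {1, 2, 3, 4, 7}, so each is used; only position 5 can be 2, hence position 5 = 2.
position 6 and position 8 between them cover only {3, 4} — a naked pair. Remove those values from position 7.
Determined: position 2=6, position 3=5, position 4=8, position 5=2. The other positions each still have more than one consistent value. That makes 4.

4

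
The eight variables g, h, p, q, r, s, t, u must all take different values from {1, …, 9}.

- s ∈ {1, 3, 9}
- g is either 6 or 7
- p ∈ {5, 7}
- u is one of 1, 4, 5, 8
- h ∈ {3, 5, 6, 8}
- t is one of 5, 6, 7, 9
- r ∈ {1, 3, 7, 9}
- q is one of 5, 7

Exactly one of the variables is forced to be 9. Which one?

Among the 8 variables, 4 fits only u (and all 8 values in {1, 3, 4, 5, 6, 7, 8, 9} must be used), so u = 4.
The 7 still-open variables together cover exactly {1, 3, 5, 6, 7, 8, 9} — 7 values for 7 variables — and 8 appears only in h's list, so h = 8.
The 2 variables p and q are confined to {5, 7}, which locks those values in; drop them from g, r, t.
g has just one choice, so g = 6. Eliminate 6 elsewhere: t.
So 9 goes to t.

t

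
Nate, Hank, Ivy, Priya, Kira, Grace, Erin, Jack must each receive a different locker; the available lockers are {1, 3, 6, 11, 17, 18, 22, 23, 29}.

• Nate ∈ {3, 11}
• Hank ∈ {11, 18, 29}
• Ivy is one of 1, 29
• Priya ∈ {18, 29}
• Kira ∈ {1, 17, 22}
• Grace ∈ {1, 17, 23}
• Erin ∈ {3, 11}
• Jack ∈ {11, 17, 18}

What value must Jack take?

17

Among the 8 variables, 22 fits only Kira (and all 8 values in {1, 3, 11, 17, 18, 22, 23, 29} must be used), so Kira = 22.
The 7 still-open variables together cover exactly {1, 3, 11, 17, 18, 23, 29} — 7 values for 7 variables — and 23 appears only in Grace's list, so Grace = 23.
Among the 6 still-open variables, 1 fits only Ivy (and all 6 values in {1, 3, 11, 17, 18, 29} must be used), so Ivy = 1.
The 5 still-open variables together cover exactly {3, 11, 17, 18, 29} — 5 values for 5 variables — and 17 appears only in Jack's list, so Jack = 17.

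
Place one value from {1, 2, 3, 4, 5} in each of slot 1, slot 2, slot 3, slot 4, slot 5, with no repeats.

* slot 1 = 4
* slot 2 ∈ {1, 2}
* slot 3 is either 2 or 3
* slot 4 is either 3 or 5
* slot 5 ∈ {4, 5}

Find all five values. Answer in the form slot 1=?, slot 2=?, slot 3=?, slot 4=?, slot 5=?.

slot 1 must be 4 (only option left). So slot 5 can't be 4.
slot 5 must be 5 (only option left). Eliminate 5 elsewhere: slot 4.
slot 4's domain is down to {3}, so slot 4 = 3. Eliminate 3 elsewhere: slot 3.
slot 3's domain is down to {2}, so slot 3 = 2. Strike 2 from slot 2.
slot 2 has just one choice, so slot 2 = 1.

slot 1=4, slot 2=1, slot 3=2, slot 4=3, slot 5=5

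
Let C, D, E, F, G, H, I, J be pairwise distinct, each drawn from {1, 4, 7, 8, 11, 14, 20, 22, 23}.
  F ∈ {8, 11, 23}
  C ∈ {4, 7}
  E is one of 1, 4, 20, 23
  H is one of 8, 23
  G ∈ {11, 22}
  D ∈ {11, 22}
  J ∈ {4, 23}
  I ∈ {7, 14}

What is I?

14

D and G share exactly the 2 values {11, 22}; by pigeonhole those values go to them, so strike 11, 22 from F.
F and H between them cover only {8, 23} — a naked pair. Remove those values from E, J.
J has just one choice, so J = 4. Remove 4 from C, E.
C's domain is down to {7}, so C = 7. Eliminate 7 elsewhere: I.
So I = 14.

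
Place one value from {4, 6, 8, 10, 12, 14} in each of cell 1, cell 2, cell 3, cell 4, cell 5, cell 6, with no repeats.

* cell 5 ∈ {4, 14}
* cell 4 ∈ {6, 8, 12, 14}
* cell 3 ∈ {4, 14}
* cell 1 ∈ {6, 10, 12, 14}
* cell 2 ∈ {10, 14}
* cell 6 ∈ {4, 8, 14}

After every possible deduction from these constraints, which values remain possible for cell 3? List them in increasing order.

4, 14

The 2 variables cell 3 and cell 5 are confined to {4, 14}, which locks those values in; drop them from cell 1, cell 2, cell 4, cell 6.
That leaves cell 2 = 10. Eliminate 10 elsewhere: cell 1.
That leaves cell 6 = 8. Eliminate 8 elsewhere: cell 4.
No further eliminations apply; cell 3 can still be any of 4, 14.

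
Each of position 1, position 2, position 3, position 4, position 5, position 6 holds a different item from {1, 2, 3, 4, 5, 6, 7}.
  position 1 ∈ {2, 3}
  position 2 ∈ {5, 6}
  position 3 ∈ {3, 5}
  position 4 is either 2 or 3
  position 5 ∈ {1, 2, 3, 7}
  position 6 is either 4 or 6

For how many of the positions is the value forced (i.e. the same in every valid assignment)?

3

The 2 variables position 1 and position 4 are confined to {2, 3}, which locks those values in; drop them from position 3, position 5.
That leaves position 3 = 5. So position 2 can't be 5.
That leaves position 2 = 6. Strike 6 from position 6.
position 6's domain is down to {4}, so position 6 = 4.
Determined: position 2=6, position 3=5, position 6=4. The other positions each still have more than one consistent value. That makes 3.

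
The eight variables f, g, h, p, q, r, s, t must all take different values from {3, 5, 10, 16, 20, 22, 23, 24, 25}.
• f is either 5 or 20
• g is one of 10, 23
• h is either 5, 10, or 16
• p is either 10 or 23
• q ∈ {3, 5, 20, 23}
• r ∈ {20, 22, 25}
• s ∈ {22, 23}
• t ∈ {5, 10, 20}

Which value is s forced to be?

Among the 8 variables, 3 fits only q (and all 8 values in {3, 5, 10, 16, 20, 22, 23, 25} must be used), so q = 3.
Among the 7 still-open variables, 16 fits only h (and all 7 values in {5, 10, 16, 20, 22, 23, 25} must be used), so h = 16.
The 6 still-open variables draw from only 6 values {5, 10, 20, 22, 23, 25}, so each is used; only r can be 25, hence r = 25.
Among the 5 still-open variables, 22 fits only s (and all 5 values in {5, 10, 20, 22, 23} must be used), so s = 22.

22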